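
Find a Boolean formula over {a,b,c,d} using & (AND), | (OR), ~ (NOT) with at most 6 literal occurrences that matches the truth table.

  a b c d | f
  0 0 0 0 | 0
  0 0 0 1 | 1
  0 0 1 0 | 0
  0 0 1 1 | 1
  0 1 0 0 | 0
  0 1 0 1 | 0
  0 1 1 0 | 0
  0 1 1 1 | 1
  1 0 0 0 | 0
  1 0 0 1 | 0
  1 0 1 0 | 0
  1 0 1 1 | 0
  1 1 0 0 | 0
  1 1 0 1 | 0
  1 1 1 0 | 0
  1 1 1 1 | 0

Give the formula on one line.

(d & (~a & ((~d | c) | ~b)))

  ~a = 1111111100000000
  ~d = 1010101010101010
  (~d | c) = 1011101110111011
  ~b = 1111000011110000
  ((~d | c) | ~b) = 1111101111111011
  (~a & ((~d | c) | ~b)) = 1111101100000000
  (d & (~a & ((~d | c) | ~b))) = 0101000100000000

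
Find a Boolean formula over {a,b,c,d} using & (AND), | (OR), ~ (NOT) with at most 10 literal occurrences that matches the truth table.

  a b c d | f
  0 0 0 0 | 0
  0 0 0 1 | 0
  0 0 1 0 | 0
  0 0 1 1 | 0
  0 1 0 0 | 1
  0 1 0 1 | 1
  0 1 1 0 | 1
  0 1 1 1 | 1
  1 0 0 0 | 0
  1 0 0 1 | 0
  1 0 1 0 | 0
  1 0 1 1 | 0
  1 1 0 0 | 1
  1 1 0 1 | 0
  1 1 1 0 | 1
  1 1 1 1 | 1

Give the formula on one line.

  ~a = 1111111100000000
  ~d = 1010101010101010
  (~d & b) = 0000101000001010
  (~a | (~d & b)) = 1111111100001010
  ~c = 1100110011001100
  (~c | b) = 1100111111001111
  ((~a | (~d & b)) & (~c | b)) = 1100111100001010
  (c | ((~a | (~d & b)) & (~c | b))) = 1111111100111011
  (b & (c | ((~a | (~d & b)) & (~c | b)))) = 0000111100001011

(b & (c | ((~a | (~d & b)) & (~c | b))))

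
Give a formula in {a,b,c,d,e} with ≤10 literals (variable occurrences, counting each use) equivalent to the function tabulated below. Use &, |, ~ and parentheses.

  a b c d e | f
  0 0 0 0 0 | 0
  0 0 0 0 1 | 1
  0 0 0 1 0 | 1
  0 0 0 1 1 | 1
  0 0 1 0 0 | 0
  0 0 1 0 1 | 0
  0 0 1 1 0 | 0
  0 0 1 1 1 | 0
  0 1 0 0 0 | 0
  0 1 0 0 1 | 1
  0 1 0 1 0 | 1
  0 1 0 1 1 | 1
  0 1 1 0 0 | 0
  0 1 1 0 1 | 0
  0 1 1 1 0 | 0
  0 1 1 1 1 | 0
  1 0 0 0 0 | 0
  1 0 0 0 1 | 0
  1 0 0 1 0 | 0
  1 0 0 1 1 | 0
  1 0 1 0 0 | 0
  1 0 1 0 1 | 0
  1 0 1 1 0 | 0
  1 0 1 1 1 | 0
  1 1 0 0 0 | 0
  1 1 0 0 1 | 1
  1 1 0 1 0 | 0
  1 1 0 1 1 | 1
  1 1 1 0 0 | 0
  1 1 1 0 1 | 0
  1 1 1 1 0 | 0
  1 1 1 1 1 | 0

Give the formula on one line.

  ~e = 10101010101010101010101010101010
  (~e | b) = 10101010111111111010101011111111
  ((~e | b) & e) = 00000000010101010000000001010101
  ~a = 11111111111111110000000000000000
  (((~e | b) & e) | ~a) = 11111111111111110000000001010101
  ~c = 11110000111100001111000011110000
  (a | d) = 00110011001100111111111111111111
  ((a | d) | e) = 01110111011101111111111111111111
  (~c & ((a | d) | e)) = 01110000011100001111000011110000
  ((((~e | b) & e) | ~a) & (~c & ((a | d) | e))) = 01110000011100000000000001010000

((((~e | b) & e) | ~a) & (~c & ((a | d) | e)))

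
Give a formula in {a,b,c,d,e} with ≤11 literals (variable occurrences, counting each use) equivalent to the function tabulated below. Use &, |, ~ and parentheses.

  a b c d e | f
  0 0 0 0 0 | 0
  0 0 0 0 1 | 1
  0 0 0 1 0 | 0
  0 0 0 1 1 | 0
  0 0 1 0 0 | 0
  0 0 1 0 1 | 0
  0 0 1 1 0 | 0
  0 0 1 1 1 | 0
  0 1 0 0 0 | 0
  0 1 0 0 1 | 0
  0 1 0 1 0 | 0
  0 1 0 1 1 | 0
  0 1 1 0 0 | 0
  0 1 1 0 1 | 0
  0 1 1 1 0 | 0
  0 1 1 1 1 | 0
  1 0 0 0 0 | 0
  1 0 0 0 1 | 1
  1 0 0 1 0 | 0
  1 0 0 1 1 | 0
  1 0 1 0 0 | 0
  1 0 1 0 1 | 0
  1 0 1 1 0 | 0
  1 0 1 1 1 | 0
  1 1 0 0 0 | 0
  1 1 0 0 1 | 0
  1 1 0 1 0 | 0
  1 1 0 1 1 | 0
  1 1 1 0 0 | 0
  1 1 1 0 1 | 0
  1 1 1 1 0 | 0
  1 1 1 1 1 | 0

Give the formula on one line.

  ~b = 11111111000000001111111100000000
  (~b | c) = 11111111000011111111111100001111
  ~d = 11001100110011001100110011001100
  (e & ~d) = 01000100010001000100010001000100
  (e | d) = 01110111011101110111011101110111
  ~c = 11110000111100001111000011110000
  (~c | d) = 11110011111100111111001111110011
  ((e | d) & (~c | d)) = 01110011011100110111001101110011
  ((e & ~d) & ((e | d) & (~c | d))) = 01000000010000000100000001000000
  ((~b | c) & ((e & ~d) & ((e | d) & (~c | d)))) = 01000000000000000100000000000000

((~b | c) & ((e & ~d) & ((e | d) & (~c | d))))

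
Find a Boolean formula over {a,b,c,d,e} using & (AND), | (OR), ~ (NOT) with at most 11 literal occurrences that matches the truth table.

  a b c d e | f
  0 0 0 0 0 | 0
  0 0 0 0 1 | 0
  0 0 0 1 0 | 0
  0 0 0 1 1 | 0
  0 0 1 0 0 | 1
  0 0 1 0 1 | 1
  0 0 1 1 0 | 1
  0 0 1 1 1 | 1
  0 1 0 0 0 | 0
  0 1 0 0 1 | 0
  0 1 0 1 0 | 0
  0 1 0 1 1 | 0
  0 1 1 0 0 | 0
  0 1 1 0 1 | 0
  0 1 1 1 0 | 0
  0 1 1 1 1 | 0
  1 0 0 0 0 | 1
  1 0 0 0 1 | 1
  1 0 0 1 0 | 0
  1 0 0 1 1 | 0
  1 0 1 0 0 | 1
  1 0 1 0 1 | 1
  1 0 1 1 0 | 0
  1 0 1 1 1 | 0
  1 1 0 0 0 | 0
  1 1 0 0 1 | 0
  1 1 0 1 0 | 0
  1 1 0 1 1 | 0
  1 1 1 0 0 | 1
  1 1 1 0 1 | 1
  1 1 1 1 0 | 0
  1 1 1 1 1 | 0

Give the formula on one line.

  ~d = 11001100110011001100110011001100
  (a & ~d) = 00000000000000001100110011001100
  ~b = 11111111000000001111111100000000
  (~b | d) = 11111111001100111111111100110011
  ((~b | d) | c) = 11111111001111111111111100111111
  ((a & ~d) & ((~b | d) | c)) = 00000000000000001100110000001100
  (c & ~b) = 00001111000000000000111100000000
  ~a = 11111111111111110000000000000000
  ((c & ~b) & ~a) = 00001111000000000000000000000000
  (((a & ~d) & ((~b | d) | c)) | ((c & ~b) & ~a)) = 00001111000000001100110000001100

(((a & ~d) & ((~b | d) | c)) | ((c & ~b) & ~a))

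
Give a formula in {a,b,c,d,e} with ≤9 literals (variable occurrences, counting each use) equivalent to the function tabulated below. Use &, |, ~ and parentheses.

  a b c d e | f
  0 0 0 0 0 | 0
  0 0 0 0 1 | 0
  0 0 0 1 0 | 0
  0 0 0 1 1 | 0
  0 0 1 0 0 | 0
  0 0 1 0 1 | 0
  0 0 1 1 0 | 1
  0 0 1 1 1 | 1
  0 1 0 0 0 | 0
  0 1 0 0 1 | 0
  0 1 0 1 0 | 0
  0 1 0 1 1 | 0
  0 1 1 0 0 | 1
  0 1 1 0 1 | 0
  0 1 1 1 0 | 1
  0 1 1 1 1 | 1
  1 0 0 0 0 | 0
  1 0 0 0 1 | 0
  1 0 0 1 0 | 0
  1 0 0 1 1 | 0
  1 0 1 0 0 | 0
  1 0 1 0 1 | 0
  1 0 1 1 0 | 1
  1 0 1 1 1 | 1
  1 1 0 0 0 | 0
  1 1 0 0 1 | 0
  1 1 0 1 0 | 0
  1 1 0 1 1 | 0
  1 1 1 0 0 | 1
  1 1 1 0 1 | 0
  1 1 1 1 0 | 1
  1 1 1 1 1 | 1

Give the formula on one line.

(((~e | d) & c) & (c & ((d & c) | b)))

  ~e = 10101010101010101010101010101010
  (~e | d) = 10111011101110111011101110111011
  ((~e | d) & c) = 00001011000010110000101100001011
  (d & c) = 00000011000000110000001100000011
  ((d & c) | b) = 00000011111111110000001111111111
  (c & ((d & c) | b)) = 00000011000011110000001100001111
  (((~e | d) & c) & (c & ((d & c) | b))) = 00000011000010110000001100001011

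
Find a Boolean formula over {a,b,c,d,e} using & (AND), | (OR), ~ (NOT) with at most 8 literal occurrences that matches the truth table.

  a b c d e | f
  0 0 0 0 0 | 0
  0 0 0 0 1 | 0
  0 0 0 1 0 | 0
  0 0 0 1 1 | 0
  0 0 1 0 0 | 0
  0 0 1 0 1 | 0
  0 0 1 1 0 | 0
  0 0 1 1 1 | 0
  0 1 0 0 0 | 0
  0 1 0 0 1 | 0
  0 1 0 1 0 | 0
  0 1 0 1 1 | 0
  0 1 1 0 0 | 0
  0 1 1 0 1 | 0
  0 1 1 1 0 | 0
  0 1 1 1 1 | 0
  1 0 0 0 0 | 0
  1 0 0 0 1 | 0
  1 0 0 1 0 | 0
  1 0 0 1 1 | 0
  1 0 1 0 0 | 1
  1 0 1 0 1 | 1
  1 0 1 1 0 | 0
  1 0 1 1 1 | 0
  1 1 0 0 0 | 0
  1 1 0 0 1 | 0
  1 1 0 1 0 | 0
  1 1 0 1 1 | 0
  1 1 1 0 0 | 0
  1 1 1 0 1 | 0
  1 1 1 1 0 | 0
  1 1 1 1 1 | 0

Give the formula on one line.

  ~b = 11111111000000001111111100000000
  (~b & a) = 00000000000000001111111100000000
  ~d = 11001100110011001100110011001100
  ((~b & a) & ~d) = 00000000000000001100110000000000
  (c & a) = 00000000000000000000111100001111
  (e & (c & a)) = 00000000000000000000010100000101
  (~b | (e & (c & a))) = 11111111000000001111111100000101
  ((~b | (e & (c & a))) & c) = 00001111000000000000111100000101
  (((~b & a) & ~d) & ((~b | (e & (c & a))) & c)) = 00000000000000000000110000000000

(((~b & a) & ~d) & ((~b | (e & (c & a))) & c))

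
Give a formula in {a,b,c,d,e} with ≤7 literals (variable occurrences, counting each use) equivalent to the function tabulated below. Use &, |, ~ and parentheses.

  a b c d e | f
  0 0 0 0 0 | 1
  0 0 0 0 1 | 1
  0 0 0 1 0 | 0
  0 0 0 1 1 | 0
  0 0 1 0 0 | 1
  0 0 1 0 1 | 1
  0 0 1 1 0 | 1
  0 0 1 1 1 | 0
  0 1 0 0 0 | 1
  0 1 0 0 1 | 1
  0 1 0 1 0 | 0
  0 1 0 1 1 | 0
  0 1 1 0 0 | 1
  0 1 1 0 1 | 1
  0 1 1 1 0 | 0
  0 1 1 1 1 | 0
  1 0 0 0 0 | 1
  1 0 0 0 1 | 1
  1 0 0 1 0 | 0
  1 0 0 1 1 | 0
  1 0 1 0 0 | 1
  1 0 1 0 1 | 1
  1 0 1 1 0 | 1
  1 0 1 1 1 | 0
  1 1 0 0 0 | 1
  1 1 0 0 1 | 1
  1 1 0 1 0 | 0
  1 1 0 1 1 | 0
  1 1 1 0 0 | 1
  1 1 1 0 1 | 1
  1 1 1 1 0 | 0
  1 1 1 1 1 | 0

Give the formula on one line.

(((c & ~b) & (~e & d)) | ~d)

  ~b = 11111111000000001111111100000000
  (c & ~b) = 00001111000000000000111100000000
  ~e = 10101010101010101010101010101010
  (~e & d) = 00100010001000100010001000100010
  ((c & ~b) & (~e & d)) = 00000010000000000000001000000000
  ~d = 11001100110011001100110011001100
  (((c & ~b) & (~e & d)) | ~d) = 11001110110011001100111011001100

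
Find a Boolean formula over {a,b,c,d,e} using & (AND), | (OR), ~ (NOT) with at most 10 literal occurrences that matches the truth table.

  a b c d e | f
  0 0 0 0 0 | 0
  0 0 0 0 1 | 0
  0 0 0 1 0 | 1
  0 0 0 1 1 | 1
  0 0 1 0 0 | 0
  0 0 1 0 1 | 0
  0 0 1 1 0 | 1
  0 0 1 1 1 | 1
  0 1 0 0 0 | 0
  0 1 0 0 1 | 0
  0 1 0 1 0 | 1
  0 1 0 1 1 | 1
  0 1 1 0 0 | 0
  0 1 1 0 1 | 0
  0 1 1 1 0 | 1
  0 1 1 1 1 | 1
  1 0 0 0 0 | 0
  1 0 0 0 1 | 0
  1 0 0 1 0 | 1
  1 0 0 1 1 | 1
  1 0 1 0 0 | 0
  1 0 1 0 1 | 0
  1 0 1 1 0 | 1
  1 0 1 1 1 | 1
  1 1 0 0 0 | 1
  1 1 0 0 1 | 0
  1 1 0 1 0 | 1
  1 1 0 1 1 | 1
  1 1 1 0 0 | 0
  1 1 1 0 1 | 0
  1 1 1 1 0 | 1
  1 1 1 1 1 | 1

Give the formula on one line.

  ~c = 11110000111100001111000011110000
  (~c & a) = 00000000000000001111000011110000
  ~e = 10101010101010101010101010101010
  ~b = 11111111000000001111111100000000
  (~e | ~b) = 11111111101010101111111110101010
  ~a = 11111111111111110000000000000000
  ((~e | ~b) | ~a) = 11111111111111111111111110101010
  (b & ((~e | ~b) | ~a)) = 00000000111111110000000010101010
  ((~c & a) & (b & ((~e | ~b) | ~a))) = 00000000000000000000000010100000
  (d | ((~c & a) & (b & ((~e | ~b) | ~a)))) = 00110011001100110011001110110011

(d | ((~c & a) & (b & ((~e | ~b) | ~a))))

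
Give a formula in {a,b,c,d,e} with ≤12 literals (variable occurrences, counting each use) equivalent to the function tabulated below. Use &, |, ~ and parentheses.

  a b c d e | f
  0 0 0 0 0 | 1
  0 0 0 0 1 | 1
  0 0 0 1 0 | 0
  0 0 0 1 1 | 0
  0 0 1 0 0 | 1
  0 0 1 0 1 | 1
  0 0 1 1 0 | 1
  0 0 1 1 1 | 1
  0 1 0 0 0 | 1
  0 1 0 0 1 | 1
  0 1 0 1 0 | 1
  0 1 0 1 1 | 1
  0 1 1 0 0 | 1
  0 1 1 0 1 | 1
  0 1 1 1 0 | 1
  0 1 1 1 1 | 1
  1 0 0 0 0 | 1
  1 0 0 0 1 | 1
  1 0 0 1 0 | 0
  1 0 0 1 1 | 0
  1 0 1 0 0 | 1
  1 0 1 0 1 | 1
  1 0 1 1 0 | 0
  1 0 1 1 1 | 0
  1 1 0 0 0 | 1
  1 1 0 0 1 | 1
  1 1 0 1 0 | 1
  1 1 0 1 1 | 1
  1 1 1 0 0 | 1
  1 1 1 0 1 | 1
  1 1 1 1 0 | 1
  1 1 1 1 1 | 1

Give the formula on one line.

  ~a = 11111111111111110000000000000000
  ~e = 10101010101010101010101010101010
  (~a | ~e) = 11111111111111111010101010101010
  ((~a | ~e) & b) = 00000000111111110000000010101010
  (c & ~a) = 00001111000011110000000000000000
  (b & c) = 00000000000011110000000000001111
  ((c & ~a) | (b & c)) = 00001111000011110000000000001111
  (((~a | ~e) & b) | ((c & ~a) | (b & c))) = 00001111111111110000000010101111
  ~d = 11001100110011001100110011001100
  (b | ~d) = 11001100111111111100110011111111
  ((((~a | ~e) & b) | ((c & ~a) | (b & c))) | (b | ~d)) = 11001111111111111100110011111111

((((~a | ~e) & b) | ((c & ~a) | (b & c))) | (b | ~d))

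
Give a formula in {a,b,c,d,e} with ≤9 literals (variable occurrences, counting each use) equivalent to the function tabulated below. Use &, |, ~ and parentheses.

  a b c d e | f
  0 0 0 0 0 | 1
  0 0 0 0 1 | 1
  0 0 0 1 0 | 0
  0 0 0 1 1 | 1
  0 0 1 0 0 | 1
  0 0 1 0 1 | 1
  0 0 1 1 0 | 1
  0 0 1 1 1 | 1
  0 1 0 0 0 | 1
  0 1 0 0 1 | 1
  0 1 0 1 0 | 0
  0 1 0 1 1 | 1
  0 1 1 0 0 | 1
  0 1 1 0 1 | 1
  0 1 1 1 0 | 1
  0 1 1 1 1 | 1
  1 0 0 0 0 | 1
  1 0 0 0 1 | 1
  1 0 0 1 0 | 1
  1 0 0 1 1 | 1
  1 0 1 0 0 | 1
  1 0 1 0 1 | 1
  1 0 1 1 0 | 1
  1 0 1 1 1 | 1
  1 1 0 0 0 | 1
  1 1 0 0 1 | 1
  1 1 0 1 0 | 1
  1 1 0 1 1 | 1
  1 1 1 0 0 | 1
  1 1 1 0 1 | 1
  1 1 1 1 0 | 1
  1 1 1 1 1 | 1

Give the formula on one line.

  (a & d) = 00000000000000000011001100110011
  ~d = 11001100110011001100110011001100
  (~d | c) = 11001111110011111100111111001111
  ((a & d) | (~d | c)) = 11001111110011111111111111111111
  ~a = 11111111111111110000000000000000
  (b & ~a) = 00000000111111110000000000000000
  ~c = 11110000111100001111000011110000
  ((b & ~a) | ~c) = 11110000111111111111000011110000
  (e & ((b & ~a) | ~c)) = 01010000010101010101000001010000
  (((a & d) | (~d | c)) | (e & ((b & ~a) | ~c))) = 11011111110111111111111111111111

(((a & d) | (~d | c)) | (e & ((b & ~a) | ~c)))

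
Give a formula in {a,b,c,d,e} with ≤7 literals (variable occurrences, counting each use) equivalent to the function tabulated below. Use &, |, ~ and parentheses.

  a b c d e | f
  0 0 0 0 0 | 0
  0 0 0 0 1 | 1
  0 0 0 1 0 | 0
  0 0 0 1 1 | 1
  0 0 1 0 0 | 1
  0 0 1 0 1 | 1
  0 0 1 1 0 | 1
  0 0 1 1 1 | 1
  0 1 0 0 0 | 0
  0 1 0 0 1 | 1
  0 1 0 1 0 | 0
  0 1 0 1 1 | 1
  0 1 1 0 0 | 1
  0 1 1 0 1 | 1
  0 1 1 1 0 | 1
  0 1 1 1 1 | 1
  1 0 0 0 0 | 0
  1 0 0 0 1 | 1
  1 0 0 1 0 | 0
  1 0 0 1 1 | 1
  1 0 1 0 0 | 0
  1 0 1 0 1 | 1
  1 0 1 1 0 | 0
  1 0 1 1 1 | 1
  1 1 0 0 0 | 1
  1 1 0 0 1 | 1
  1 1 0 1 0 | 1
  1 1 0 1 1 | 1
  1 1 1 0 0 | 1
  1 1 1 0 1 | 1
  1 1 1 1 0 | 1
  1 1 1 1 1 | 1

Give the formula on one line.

  ~a = 11111111111111110000000000000000
  (c & ~a) = 00001111000011110000000000000000
  ((c & ~a) | e) = 01011111010111110101010101010101
  ~e = 10101010101010101010101010101010
  (~e & b) = 00000000101010100000000010101010
  ~b = 11111111000000001111111100000000
  (a | ~b) = 11111111000000001111111111111111
  ((~e & b) & (a | ~b)) = 00000000000000000000000010101010
  (((c & ~a) | e) | ((~e & b) & (a | ~b))) = 01011111010111110101010111111111

(((c & ~a) | e) | ((~e & b) & (a | ~b)))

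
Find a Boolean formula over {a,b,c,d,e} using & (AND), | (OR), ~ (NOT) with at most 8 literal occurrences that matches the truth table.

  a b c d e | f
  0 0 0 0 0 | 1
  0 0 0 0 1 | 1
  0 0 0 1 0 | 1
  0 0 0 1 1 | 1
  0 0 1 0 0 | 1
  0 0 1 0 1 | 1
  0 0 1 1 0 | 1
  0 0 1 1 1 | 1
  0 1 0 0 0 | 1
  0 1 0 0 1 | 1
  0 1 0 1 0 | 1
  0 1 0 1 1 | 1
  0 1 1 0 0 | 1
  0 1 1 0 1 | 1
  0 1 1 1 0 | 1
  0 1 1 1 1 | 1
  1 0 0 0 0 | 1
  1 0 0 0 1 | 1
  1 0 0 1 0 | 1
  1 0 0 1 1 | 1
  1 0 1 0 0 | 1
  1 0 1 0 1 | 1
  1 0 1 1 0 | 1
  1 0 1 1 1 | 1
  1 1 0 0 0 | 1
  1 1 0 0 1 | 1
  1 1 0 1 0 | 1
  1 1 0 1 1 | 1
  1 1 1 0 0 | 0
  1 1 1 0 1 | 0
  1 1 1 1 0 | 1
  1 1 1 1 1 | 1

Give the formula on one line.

  ~c = 11110000111100001111000011110000
  (~c | d) = 11110011111100111111001111110011
  ~a = 11111111111111110000000000000000
  ~b = 11111111000000001111111100000000
  (~a | ~b) = 11111111111111111111111100000000
  ~d = 11001100110011001100110011001100
  (b & a) = 00000000000000000000000011111111
  (~d | (b & a)) = 11001100110011001100110011111111
  ((~d | (b & a)) & d) = 00000000000000000000000000110011
  ((~a | ~b) | ((~d | (b & a)) & d)) = 11111111111111111111111100110011
  ((~c | d) | ((~a | ~b) | ((~d | (b & a)) & d))) = 11111111111111111111111111110011

((~c | d) | ((~a | ~b) | ((~d | (b & a)) & d)))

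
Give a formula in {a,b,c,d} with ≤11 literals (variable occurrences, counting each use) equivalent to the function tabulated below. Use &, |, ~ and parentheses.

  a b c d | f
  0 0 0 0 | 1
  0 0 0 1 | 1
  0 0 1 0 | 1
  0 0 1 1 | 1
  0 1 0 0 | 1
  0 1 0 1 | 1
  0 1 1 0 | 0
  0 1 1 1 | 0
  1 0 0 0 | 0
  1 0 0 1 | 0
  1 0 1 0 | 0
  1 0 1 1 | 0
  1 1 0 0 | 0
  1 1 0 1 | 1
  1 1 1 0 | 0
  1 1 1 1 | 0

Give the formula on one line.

  ~a = 1111111100000000
  (d | ~a) = 1111111101010101
  (b | ~a) = 1111111100001111
  ((d | ~a) & (b | ~a)) = 1111111100000101
  ~c = 1100110011001100
  ~b = 1111000011110000
  (~c | ~b) = 1111110011111100
  ((d | ~a) | b) = 1111111101011111
  ((~c | ~b) & ((d | ~a) | b)) = 1111110001011100
  (((d | ~a) & (b | ~a)) & ((~c | ~b) & ((d | ~a) | b))) = 1111110000000100

(((d | ~a) & (b | ~a)) & ((~c | ~b) & ((d | ~a) | b)))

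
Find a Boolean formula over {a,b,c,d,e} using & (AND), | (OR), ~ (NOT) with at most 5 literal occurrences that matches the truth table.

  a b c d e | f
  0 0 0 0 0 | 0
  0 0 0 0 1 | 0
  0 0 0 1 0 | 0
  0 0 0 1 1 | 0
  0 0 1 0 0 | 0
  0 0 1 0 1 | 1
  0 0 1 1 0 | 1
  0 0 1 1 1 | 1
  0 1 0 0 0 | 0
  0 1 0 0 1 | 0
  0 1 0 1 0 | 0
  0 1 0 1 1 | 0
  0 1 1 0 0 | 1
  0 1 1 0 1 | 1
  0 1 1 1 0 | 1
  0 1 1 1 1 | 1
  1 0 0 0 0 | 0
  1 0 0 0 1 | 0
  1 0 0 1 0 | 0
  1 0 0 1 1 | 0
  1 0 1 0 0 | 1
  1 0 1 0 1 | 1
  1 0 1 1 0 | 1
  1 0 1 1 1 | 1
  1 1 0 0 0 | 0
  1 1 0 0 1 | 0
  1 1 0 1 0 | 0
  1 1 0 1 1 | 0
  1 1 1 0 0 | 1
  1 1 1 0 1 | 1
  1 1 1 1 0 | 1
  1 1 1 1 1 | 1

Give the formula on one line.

(((b | (a | d)) | e) & c)

  (a | d) = 00110011001100111111111111111111
  (b | (a | d)) = 00110011111111111111111111111111
  ((b | (a | d)) | e) = 01110111111111111111111111111111
  (((b | (a | d)) | e) & c) = 00000111000011110000111100001111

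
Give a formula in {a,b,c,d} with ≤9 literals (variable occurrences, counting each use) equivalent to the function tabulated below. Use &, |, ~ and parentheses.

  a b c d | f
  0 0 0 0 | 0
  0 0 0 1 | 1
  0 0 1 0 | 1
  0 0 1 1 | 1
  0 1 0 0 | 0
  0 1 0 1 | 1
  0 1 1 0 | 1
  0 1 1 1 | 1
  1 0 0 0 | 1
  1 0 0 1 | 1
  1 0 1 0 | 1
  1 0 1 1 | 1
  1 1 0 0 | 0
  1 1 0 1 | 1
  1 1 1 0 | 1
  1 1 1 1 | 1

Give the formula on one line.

((d | c) | (d | ((a & ~d) & ~b)))

  (d | c) = 0111011101110111
  ~d = 1010101010101010
  (a & ~d) = 0000000010101010
  ~b = 1111000011110000
  ((a & ~d) & ~b) = 0000000010100000
  (d | ((a & ~d) & ~b)) = 0101010111110101
  ((d | c) | (d | ((a & ~d) & ~b))) = 0111011111110111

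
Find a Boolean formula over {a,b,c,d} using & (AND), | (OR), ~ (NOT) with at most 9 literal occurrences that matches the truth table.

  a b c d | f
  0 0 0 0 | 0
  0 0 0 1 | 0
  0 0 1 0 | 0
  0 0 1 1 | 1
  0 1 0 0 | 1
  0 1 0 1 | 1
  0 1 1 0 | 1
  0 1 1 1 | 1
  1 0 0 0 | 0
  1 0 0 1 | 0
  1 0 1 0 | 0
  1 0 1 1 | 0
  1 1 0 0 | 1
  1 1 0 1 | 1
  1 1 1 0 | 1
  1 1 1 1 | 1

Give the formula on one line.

(b | (d & (b | (d & ((~a | b) & c)))))

  ~a = 1111111100000000
  (~a | b) = 1111111100001111
  ((~a | b) & c) = 0011001100000011
  (d & ((~a | b) & c)) = 0001000100000001
  (b | (d & ((~a | b) & c))) = 0001111100001111
  (d & (b | (d & ((~a | b) & c)))) = 0001010100000101
  (b | (d & (b | (d & ((~a | b) & c))))) = 0001111100001111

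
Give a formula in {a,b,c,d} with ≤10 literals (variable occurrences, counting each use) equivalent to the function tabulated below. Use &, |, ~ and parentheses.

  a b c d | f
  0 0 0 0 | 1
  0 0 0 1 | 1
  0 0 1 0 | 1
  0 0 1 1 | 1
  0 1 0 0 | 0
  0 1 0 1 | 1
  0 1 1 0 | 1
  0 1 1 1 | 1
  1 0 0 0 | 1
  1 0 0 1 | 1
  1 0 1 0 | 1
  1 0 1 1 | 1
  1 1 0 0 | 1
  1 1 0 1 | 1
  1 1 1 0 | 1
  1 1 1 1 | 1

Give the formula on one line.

(((~b | (b & a)) | ((c | a) & (c | d))) | d)

  ~b = 1111000011110000
  (b & a) = 0000000000001111
  (~b | (b & a)) = 1111000011111111
  (c | a) = 0011001111111111
  (c | d) = 0111011101110111
  ((c | a) & (c | d)) = 0011001101110111
  ((~b | (b & a)) | ((c | a) & (c | d))) = 1111001111111111
  (((~b | (b & a)) | ((c | a) & (c | d))) | d) = 1111011111111111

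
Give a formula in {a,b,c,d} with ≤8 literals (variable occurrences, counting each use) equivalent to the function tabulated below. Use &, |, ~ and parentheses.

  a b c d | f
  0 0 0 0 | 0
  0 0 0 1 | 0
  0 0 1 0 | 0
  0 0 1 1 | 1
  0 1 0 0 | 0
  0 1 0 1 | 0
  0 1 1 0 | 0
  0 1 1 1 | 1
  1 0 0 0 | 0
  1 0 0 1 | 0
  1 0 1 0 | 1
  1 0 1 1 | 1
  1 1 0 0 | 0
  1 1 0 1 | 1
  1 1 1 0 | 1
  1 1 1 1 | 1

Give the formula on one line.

  (d | a) = 0101010111111111
  (c & (d | a)) = 0001000100110011
  (b & d) = 0000010100000101
  (a & (b & d)) = 0000000000000101
  ((c & (d | a)) | (a & (b & d))) = 0001000100110111

((c & (d | a)) | (a & (b & d)))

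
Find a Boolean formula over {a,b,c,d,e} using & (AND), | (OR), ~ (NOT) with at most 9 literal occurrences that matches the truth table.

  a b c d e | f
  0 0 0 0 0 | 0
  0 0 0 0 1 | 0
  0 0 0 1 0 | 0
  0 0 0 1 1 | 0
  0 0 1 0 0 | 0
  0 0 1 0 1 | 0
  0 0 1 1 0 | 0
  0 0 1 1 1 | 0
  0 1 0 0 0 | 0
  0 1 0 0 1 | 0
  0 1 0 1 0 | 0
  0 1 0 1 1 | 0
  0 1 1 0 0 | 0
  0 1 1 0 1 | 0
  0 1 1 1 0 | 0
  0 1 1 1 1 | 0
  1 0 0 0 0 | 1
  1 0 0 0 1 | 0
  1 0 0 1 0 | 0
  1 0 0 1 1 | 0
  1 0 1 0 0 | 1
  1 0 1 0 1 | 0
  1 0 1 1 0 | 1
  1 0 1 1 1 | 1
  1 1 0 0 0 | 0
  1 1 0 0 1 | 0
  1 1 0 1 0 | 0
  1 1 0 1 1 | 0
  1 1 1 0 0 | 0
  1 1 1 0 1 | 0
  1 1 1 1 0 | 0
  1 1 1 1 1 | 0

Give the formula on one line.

  ~d = 11001100110011001100110011001100
  ~e = 10101010101010101010101010101010
  (~d & ~e) = 10001000100010001000100010001000
  (c | (~d & ~e)) = 10001111100011111000111110001111
  ~b = 11111111000000001111111100000000
  ~a = 11111111111111110000000000000000
  (~b | ~a) = 11111111111111111111111100000000
  ((~b | ~a) & a) = 00000000000000001111111100000000
  ((c | (~d & ~e)) & ((~b | ~a) & a)) = 00000000000000001000111100000000
  (~e | b) = 10101010111111111010101011111111
  ((~e | b) | d) = 10111011111111111011101111111111
  (((c | (~d & ~e)) & ((~b | ~a) & a)) & ((~e | b) | d)) = 00000000000000001000101100000000

(((c | (~d & ~e)) & ((~b | ~a) & a)) & ((~e | b) | d))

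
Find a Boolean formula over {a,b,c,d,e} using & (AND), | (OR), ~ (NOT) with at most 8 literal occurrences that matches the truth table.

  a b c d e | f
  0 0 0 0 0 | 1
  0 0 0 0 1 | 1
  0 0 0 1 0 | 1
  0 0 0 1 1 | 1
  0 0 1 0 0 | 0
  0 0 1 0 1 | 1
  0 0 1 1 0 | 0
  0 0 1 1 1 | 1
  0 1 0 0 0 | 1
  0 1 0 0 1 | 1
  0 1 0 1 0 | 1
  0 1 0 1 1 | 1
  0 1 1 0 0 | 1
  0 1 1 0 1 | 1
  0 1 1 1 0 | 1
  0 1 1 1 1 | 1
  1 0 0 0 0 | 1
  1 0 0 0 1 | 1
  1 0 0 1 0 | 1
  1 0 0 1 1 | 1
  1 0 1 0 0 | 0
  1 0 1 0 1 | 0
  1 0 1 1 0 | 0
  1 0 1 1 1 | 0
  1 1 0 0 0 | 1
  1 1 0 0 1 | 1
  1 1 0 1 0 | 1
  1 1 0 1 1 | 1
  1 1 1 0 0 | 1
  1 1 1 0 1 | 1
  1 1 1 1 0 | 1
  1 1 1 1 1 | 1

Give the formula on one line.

  ~c = 11110000111100001111000011110000
  (~c | e) = 11110101111101011111010111110101
  ~a = 11111111111111110000000000000000
  (~c | ~a) = 11111111111111111111000011110000
  ((~c | e) & (~c | ~a)) = 11110101111101011111000011110000
  (((~c | e) & (~c | ~a)) | b) = 11110101111111111111000011111111

(((~c | e) & (~c | ~a)) | b)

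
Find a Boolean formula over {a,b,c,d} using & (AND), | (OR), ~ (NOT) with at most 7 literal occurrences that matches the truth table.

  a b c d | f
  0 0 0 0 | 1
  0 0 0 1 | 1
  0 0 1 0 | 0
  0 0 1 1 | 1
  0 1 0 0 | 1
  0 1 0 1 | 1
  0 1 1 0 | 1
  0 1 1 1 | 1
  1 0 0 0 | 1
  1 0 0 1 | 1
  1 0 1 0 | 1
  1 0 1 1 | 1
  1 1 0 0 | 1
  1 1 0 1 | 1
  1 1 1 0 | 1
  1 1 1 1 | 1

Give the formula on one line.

((a | (~b & ((d | b) | ~c))) | (b | d))

  ~b = 1111000011110000
  (d | b) = 0101111101011111
  ~c = 1100110011001100
  ((d | b) | ~c) = 1101111111011111
  (~b & ((d | b) | ~c)) = 1101000011010000
  (a | (~b & ((d | b) | ~c))) = 1101000011111111
  (b | d) = 0101111101011111
  ((a | (~b & ((d | b) | ~c))) | (b | d)) = 1101111111111111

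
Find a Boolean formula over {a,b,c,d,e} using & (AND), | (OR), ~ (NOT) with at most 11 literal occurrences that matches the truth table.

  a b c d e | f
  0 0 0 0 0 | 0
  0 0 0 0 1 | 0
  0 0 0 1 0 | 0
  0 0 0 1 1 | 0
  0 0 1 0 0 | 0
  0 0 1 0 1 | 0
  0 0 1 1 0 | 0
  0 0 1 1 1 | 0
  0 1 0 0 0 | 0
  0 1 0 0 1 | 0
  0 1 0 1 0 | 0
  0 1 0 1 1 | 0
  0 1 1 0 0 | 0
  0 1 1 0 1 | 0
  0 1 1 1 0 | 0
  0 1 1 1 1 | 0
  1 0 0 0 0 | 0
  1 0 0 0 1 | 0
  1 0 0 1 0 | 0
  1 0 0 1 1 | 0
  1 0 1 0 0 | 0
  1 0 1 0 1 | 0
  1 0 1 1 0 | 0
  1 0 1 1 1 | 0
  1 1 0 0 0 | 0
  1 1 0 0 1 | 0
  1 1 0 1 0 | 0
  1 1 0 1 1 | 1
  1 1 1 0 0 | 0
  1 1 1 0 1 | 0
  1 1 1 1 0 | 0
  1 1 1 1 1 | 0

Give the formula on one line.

  ~c = 11110000111100001111000011110000
  (d & a) = 00000000000000000011001100110011
  ~e = 10101010101010101010101010101010
  (~e | c) = 10101111101011111010111110101111
  ((d & a) | (~e | c)) = 10101111101011111011111110111111
  (~c & ((d & a) | (~e | c))) = 10100000101000001011000010110000
  (e & d) = 00010001000100010001000100010001
  (b & (e & d)) = 00000000000100010000000000010001
  ((~c & ((d & a) | (~e | c))) & (b & (e & d))) = 00000000000000000000000000010000

((~c & ((d & a) | (~e | c))) & (b & (e & d)))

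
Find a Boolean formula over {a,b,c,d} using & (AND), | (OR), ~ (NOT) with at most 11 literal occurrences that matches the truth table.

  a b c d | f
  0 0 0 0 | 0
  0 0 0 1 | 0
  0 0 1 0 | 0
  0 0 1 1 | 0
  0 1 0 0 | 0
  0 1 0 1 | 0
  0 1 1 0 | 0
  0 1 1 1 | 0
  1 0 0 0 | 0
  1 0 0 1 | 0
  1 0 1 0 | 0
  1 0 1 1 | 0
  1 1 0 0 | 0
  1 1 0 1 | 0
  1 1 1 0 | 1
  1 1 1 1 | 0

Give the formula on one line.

  ~c = 1100110011001100
  ~d = 1010101010101010
  (~c | ~d) = 1110111011101110
  (b & (~c | ~d)) = 0000111000001110
  (a & (b & (~c | ~d))) = 0000000000001110
  ~b = 1111000011110000
  (~b & a) = 0000000011110000
  (~d & (~b & a)) = 0000000010100000
  (c & a) = 0000000000110011
  ((~d & (~b & a)) | (c & a)) = 0000000010110011
  ((a & (b & (~c | ~d))) & ((~d & (~b & a)) | (c & a))) = 0000000000000010

((a & (b & (~c | ~d))) & ((~d & (~b & a)) | (c & a)))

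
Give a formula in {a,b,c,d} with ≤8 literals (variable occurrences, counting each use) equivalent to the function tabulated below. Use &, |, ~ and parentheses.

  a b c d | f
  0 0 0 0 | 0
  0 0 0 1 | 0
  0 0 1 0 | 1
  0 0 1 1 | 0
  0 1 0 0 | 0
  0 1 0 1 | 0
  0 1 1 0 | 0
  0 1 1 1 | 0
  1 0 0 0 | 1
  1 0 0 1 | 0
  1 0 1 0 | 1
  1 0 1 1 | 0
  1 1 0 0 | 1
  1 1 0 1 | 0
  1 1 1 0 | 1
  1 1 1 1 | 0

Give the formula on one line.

(((~b | a) & (a | c)) & ~d)

  ~b = 1111000011110000
  (~b | a) = 1111000011111111
  (a | c) = 0011001111111111
  ((~b | a) & (a | c)) = 0011000011111111
  ~d = 1010101010101010
  (((~b | a) & (a | c)) & ~d) = 0010000010101010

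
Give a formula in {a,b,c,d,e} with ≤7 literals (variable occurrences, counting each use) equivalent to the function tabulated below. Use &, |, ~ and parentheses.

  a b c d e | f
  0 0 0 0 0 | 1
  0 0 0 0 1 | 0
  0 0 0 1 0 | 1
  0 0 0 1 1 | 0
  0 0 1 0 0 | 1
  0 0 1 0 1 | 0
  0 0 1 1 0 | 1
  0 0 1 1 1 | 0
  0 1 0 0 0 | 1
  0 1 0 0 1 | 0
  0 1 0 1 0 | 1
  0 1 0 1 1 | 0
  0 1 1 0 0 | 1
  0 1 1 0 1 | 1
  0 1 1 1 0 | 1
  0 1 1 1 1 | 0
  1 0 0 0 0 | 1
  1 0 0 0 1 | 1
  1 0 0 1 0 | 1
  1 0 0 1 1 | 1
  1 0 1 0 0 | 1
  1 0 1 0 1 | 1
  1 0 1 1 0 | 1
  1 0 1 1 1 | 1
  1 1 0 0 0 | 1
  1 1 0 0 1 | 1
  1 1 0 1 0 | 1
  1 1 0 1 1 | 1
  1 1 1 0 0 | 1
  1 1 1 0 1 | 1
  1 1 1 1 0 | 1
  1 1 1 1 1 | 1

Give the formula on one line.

  ~e = 10101010101010101010101010101010
  (b & c) = 00000000000011110000000000001111
  (~e | (b & c)) = 10101010101011111010101010101111
  ~d = 11001100110011001100110011001100
  ((~e | (b & c)) & ~d) = 10001000100011001000100010001100
  (a | ~e) = 10101010101010101111111111111111
  (((~e | (b & c)) & ~d) | (a | ~e)) = 10101010101011101111111111111111

(((~e | (b & c)) & ~d) | (a | ~e))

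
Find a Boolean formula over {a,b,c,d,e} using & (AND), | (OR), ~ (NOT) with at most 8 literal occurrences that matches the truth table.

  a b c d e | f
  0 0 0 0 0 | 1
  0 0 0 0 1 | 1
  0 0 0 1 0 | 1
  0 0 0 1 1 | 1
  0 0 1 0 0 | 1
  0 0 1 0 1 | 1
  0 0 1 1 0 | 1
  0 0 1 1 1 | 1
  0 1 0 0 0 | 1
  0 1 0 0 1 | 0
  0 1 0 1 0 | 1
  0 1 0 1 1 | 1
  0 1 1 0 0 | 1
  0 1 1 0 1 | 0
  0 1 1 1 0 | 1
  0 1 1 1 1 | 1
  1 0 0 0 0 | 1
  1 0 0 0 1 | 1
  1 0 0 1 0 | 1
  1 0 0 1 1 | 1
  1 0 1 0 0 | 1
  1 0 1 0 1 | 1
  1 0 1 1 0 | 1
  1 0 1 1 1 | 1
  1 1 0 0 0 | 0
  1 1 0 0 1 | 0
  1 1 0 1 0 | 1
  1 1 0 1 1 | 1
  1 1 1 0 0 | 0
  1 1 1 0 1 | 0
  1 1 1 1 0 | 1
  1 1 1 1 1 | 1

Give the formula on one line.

(((~b | (d & ~a)) | ((d | ~a) & ~e)) | d)

  ~b = 11111111000000001111111100000000
  ~a = 11111111111111110000000000000000
  (d & ~a) = 00110011001100110000000000000000
  (~b | (d & ~a)) = 11111111001100111111111100000000
  (d | ~a) = 11111111111111110011001100110011
  ~e = 10101010101010101010101010101010
  ((d | ~a) & ~e) = 10101010101010100010001000100010
  ((~b | (d & ~a)) | ((d | ~a) & ~e)) = 11111111101110111111111100100010
  (((~b | (d & ~a)) | ((d | ~a) & ~e)) | d) = 11111111101110111111111100110011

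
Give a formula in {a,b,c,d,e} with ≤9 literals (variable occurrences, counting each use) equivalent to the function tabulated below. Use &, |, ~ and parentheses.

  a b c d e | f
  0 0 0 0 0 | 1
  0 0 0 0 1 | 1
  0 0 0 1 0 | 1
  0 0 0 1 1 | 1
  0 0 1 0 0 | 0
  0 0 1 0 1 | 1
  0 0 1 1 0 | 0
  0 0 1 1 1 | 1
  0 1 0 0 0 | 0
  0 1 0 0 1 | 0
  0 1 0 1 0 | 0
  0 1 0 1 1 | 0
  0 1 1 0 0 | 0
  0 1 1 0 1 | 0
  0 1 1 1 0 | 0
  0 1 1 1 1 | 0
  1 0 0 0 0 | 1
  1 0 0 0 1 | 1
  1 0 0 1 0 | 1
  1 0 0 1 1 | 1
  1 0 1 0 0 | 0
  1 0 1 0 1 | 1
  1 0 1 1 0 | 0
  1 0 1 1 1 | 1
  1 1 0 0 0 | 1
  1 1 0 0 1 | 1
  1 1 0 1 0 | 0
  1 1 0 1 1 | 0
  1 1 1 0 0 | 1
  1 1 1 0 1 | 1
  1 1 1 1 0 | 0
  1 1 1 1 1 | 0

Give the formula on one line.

((~c | ((e | b) & (c | a))) & ((~d | ~b) & (a | ~b)))

  ~c = 11110000111100001111000011110000
  (e | b) = 01010101111111110101010111111111
  (c | a) = 00001111000011111111111111111111
  ((e | b) & (c | a)) = 00000101000011110101010111111111
  (~c | ((e | b) & (c | a))) = 11110101111111111111010111111111
  ~d = 11001100110011001100110011001100
  ~b = 11111111000000001111111100000000
  (~d | ~b) = 11111111110011001111111111001100
  (a | ~b) = 11111111000000001111111111111111
  ((~d | ~b) & (a | ~b)) = 11111111000000001111111111001100
  ((~c | ((e | b) & (c | a))) & ((~d | ~b) & (a | ~b))) = 11110101000000001111010111001100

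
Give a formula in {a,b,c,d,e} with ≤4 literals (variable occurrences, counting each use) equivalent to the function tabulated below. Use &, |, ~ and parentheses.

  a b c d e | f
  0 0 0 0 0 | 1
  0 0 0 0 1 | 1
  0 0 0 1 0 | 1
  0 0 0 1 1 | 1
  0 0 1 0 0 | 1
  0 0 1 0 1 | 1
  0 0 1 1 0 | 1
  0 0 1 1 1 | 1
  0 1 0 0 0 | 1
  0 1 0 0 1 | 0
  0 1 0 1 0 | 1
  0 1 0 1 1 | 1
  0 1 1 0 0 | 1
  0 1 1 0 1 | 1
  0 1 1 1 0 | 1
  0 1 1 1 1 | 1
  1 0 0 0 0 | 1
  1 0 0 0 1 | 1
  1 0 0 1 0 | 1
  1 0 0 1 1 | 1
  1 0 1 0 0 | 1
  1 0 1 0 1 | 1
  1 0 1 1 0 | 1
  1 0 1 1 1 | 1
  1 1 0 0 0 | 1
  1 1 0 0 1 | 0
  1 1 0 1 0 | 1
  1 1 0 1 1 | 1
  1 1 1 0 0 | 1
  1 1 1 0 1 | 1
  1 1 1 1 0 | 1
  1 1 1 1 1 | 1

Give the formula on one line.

((c | ~e) | (d | ~b))

  ~e = 10101010101010101010101010101010
  (c | ~e) = 10101111101011111010111110101111
  ~b = 11111111000000001111111100000000
  (d | ~b) = 11111111001100111111111100110011
  ((c | ~e) | (d | ~b)) = 11111111101111111111111110111111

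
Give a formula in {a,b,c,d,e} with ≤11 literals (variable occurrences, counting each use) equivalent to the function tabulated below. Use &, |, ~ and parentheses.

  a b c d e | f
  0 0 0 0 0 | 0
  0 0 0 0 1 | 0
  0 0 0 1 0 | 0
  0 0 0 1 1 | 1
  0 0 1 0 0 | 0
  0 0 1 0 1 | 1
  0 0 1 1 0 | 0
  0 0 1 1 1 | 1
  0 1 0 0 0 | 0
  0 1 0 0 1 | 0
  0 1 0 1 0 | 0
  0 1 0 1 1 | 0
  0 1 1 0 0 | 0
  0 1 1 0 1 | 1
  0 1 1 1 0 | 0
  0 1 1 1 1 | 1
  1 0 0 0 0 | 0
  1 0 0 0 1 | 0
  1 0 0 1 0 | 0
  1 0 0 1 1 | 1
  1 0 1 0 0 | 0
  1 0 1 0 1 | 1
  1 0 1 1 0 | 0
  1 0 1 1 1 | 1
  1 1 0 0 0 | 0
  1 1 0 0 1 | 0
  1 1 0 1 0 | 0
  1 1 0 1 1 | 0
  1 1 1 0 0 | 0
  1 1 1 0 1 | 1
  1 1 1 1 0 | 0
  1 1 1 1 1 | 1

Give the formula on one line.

  (d | c) = 00111111001111110011111100111111
  ((d | c) & e) = 00010101000101010001010100010101
  ~b = 11111111000000001111111100000000
  ~e = 10101010101010101010101010101010
  (~e | b) = 10101010111111111010101011111111
  (d | (~e | b)) = 10111011111111111011101111111111
  (~b & (d | (~e | b))) = 10111011000000001011101100000000
  (c | (~b & (d | (~e | b)))) = 10111111000011111011111100001111
  (((d | c) & e) & (c | (~b & (d | (~e | b))))) = 00010101000001010001010100000101

(((d | c) & e) & (c | (~b & (d | (~e | b)))))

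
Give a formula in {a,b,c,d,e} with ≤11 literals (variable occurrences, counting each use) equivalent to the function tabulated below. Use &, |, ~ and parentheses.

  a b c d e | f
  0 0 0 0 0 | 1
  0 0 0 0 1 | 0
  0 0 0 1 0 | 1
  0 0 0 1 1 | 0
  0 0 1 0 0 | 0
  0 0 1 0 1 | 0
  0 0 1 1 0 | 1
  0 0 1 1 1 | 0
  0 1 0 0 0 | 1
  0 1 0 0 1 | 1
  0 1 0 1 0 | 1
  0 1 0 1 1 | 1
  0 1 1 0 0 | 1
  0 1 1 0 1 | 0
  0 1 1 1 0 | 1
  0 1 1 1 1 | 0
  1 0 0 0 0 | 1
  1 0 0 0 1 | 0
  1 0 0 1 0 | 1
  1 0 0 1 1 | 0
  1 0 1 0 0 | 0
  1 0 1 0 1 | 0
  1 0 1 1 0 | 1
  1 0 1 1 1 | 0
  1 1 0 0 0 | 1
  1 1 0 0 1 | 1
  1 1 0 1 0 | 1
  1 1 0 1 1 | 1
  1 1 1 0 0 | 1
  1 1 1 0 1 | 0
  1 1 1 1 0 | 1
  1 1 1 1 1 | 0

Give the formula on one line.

  ~c = 11110000111100001111000011110000
  (b & ~c) = 00000000111100000000000011110000
  (b | d) = 00110011111111110011001111111111
  ~e = 10101010101010101010101010101010
  ((b | d) & ~e) = 00100010101010100010001010101010
  ((b & ~c) | ((b | d) & ~e)) = 00100010111110100010001011111010
  ~d = 11001100110011001100110011001100
  (~e & ~d) = 10001000100010001000100010001000
  (~c & (~e & ~d)) = 10000000100000001000000010000000
  (((b & ~c) | ((b | d) & ~e)) | (~c & (~e & ~d))) = 10100010111110101010001011111010

(((b & ~c) | ((b | d) & ~e)) | (~c & (~e & ~d)))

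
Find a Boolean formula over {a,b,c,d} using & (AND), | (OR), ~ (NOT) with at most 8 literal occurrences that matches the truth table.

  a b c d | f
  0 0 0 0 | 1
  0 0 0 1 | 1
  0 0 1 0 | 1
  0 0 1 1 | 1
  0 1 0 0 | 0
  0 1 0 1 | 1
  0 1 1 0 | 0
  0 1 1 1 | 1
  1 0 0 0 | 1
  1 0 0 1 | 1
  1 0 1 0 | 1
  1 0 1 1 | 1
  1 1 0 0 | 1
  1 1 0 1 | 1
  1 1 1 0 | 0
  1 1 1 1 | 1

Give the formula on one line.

((a & (~d & (b & ~c))) | (d | ~b))

  ~d = 1010101010101010
  ~c = 1100110011001100
  (b & ~c) = 0000110000001100
  (~d & (b & ~c)) = 0000100000001000
  (a & (~d & (b & ~c))) = 0000000000001000
  ~b = 1111000011110000
  (d | ~b) = 1111010111110101
  ((a & (~d & (b & ~c))) | (d | ~b)) = 1111010111111101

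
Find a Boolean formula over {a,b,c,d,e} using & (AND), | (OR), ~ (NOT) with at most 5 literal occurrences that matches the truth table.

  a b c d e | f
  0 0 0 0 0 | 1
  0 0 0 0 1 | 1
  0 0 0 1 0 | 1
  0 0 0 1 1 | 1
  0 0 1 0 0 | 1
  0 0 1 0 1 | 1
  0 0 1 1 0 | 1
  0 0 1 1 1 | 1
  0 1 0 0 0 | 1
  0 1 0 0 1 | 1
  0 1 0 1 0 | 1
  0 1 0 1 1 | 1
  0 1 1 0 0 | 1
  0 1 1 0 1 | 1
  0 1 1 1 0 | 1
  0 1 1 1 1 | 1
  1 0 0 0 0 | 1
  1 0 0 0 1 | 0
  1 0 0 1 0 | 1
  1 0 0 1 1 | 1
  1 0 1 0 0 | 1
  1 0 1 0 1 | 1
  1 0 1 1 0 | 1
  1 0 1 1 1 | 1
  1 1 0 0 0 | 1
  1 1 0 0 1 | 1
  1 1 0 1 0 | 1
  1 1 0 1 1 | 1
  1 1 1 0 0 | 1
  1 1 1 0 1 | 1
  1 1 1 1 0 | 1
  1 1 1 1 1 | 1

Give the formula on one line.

((c | d) | (~e | (b | ~a)))

  (c | d) = 00111111001111110011111100111111
  ~e = 10101010101010101010101010101010
  ~a = 11111111111111110000000000000000
  (b | ~a) = 11111111111111110000000011111111
  (~e | (b | ~a)) = 11111111111111111010101011111111
  ((c | d) | (~e | (b | ~a))) = 11111111111111111011111111111111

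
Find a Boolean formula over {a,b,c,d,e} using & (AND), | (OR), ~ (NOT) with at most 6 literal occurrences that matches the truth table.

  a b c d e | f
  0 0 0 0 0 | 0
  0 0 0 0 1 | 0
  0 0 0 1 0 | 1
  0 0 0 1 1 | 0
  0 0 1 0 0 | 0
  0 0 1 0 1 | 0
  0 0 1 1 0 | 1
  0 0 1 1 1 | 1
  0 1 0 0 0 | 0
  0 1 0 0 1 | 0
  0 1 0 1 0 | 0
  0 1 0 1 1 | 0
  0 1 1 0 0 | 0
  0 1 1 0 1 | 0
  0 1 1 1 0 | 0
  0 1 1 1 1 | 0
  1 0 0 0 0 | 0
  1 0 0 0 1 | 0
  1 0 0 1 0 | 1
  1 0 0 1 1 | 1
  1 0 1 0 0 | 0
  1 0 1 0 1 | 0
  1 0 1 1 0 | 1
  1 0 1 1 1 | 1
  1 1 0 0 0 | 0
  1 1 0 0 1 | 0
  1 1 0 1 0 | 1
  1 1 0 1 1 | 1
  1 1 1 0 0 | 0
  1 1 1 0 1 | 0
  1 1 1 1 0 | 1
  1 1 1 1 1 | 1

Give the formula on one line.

(d & (a | ((c | ~e) & ~b)))

  ~e = 10101010101010101010101010101010
  (c | ~e) = 10101111101011111010111110101111
  ~b = 11111111000000001111111100000000
  ((c | ~e) & ~b) = 10101111000000001010111100000000
  (a | ((c | ~e) & ~b)) = 10101111000000001111111111111111
  (d & (a | ((c | ~e) & ~b))) = 00100011000000000011001100110011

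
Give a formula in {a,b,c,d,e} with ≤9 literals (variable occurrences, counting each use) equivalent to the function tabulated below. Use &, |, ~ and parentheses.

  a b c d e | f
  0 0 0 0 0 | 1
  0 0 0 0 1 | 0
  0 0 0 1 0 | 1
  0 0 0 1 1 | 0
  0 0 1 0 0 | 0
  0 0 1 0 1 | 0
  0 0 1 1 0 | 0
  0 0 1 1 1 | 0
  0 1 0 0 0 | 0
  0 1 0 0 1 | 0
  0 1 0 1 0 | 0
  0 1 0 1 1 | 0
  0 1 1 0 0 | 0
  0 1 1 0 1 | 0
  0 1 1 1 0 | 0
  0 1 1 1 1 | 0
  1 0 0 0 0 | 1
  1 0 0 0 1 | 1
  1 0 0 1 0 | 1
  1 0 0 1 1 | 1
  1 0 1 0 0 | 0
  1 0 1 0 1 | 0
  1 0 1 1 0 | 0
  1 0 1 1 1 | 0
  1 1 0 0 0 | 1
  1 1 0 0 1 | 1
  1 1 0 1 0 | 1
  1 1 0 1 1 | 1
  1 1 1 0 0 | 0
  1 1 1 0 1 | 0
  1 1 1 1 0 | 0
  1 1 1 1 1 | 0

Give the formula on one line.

  ~c = 11110000111100001111000011110000
  ~e = 10101010101010101010101010101010
  ~b = 11111111000000001111111100000000
  (~e & ~b) = 10101010000000001010101000000000
  ((~e & ~b) | a) = 10101010000000001111111111111111
  ~d = 11001100110011001100110011001100
  (e & c) = 00000101000001010000010100000101
  (~d & (e & c)) = 00000100000001000000010000000100
  (((~e & ~b) | a) | (~d & (e & c))) = 10101110000001001111111111111111
  (~c & (((~e & ~b) | a) | (~d & (e & c)))) = 10100000000000001111000011110000

(~c & (((~e & ~b) | a) | (~d & (e & c))))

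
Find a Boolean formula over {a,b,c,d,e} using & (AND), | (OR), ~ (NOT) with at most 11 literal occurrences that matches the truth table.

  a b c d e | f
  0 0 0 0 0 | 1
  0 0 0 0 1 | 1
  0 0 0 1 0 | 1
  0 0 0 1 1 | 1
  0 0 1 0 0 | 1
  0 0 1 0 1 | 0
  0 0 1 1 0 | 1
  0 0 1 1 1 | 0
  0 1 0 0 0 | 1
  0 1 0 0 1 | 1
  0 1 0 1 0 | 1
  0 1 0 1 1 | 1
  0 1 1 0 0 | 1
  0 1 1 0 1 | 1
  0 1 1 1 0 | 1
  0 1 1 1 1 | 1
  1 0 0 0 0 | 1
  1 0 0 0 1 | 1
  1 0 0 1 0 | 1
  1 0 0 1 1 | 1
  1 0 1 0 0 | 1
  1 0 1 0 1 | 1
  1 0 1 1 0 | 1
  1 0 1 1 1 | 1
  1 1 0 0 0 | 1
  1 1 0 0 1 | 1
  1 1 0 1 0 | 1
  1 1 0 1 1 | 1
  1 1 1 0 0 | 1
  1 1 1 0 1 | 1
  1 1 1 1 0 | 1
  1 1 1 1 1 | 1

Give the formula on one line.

  ~e = 10101010101010101010101010101010
  ~c = 11110000111100001111000011110000
  (~e | ~c) = 11111010111110101111101011111010
  ~a = 11111111111111110000000000000000
  (~a & e) = 01010101010101010000000000000000
  ((~a & e) | a) = 01010101010101011111111111111111
  (c & ((~a & e) | a)) = 00000101000001010000111100001111
  (~c | b) = 11110000111111111111000011111111
  ((~c | b) | a) = 11110000111111111111111111111111
  ((c & ((~a & e) | a)) & ((~c | b) | a)) = 00000000000001010000111100001111
  ((~e | ~c) | ((c & ((~a & e) | a)) & ((~c | b) | a))) = 11111010111111111111111111111111

((~e | ~c) | ((c & ((~a & e) | a)) & ((~c | b) | a)))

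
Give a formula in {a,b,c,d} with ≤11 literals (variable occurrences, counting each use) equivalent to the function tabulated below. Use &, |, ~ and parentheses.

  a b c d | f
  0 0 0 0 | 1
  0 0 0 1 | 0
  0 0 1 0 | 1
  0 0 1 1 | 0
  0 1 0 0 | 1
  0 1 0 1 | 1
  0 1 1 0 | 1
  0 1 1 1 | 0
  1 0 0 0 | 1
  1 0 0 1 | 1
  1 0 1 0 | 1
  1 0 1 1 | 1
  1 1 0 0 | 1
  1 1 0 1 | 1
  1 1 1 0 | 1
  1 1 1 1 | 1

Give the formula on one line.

  ~c = 1100110011001100
  ~d = 1010101010101010
  (b | ~d) = 1010111110101111
  (~c & (b | ~d)) = 1000110010001100
  ((~c & (b | ~d)) | ~d) = 1010111010101110
  (b | a) = 0000111111111111
  (~d & (b | a)) = 0000101010101010
  (a | (~d & (b | a))) = 0000101011111111
  (((~c & (b | ~d)) | ~d) | (a | (~d & (b | a)))) = 1010111011111111

(((~c & (b | ~d)) | ~d) | (a | (~d & (b | a))))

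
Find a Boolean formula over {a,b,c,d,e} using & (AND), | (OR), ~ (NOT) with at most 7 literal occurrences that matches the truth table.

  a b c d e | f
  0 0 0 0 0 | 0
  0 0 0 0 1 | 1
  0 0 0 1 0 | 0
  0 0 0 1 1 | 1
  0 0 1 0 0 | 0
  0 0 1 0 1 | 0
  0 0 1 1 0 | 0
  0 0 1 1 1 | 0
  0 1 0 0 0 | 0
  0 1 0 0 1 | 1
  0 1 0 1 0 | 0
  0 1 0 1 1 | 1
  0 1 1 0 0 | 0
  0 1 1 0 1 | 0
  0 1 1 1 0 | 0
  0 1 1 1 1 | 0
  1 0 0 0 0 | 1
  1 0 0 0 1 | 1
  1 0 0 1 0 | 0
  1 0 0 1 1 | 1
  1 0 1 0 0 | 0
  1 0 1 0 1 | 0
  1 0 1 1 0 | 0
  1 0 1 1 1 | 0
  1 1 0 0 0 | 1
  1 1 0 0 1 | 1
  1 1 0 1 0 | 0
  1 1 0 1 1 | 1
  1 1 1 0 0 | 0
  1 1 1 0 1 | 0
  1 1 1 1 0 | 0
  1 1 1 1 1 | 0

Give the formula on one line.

((e | (~d & a)) & ~c)

  ~d = 11001100110011001100110011001100
  (~d & a) = 00000000000000001100110011001100
  (e | (~d & a)) = 01010101010101011101110111011101
  ~c = 11110000111100001111000011110000
  ((e | (~d & a)) & ~c) = 01010000010100001101000011010000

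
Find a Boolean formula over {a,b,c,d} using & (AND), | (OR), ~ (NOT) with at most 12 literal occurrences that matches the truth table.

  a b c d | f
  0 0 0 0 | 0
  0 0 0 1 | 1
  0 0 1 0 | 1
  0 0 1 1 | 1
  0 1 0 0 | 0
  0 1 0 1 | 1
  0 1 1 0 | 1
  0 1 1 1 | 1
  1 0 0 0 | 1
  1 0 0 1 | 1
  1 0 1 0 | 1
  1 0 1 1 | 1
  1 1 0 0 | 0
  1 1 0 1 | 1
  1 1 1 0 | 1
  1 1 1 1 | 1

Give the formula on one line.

  ~c = 1100110011001100
  (~c & a) = 0000000011001100
  ((~c & a) | c) = 0011001111111111
  ~a = 1111111100000000
  (((~c & a) | c) & ~a) = 0011001100000000
  ((((~c & a) | c) & ~a) | a) = 0011001111111111
  ~b = 1111000011110000
  ~d = 1010101010101010
  (~b & ~d) = 1010000010100000
  ((~b & ~d) | c) = 1011001110110011
  (((((~c & a) | c) & ~a) | a) & ((~b & ~d) | c)) = 0011001110110011
  ((((((~c & a) | c) & ~a) | a) & ((~b & ~d) | c)) | d) = 0111011111110111

((((((~c & a) | c) & ~a) | a) & ((~b & ~d) | c)) | d)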